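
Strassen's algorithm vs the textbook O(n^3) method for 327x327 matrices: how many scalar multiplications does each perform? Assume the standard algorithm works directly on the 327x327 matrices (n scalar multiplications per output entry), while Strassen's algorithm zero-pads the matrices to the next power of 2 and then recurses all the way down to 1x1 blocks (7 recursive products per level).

Matrix multiplication for 327x327 matrices:

Strassen's algorithm requires power-of-2 dimensions. Pad 327x327 to 512x512 (next power of 2).

Standard algorithm: 327^3 = 34965783 multiplications
Strassen's algorithm: 7^(log2(512)) = 7^9 = 40353607 multiplications
Difference: 34965783 - 40353607 = -5387824 (Strassen uses MORE here due to padding overhead — for small or just-over-power-of-2 n, padding can outweigh the per-level savings)

Standard: 34965783 multiplications (327^3). Strassen: 40353607 multiplications (7^9, after padding to 512x512). Strassen reduces 8 recursive multiplications to 7 at each level.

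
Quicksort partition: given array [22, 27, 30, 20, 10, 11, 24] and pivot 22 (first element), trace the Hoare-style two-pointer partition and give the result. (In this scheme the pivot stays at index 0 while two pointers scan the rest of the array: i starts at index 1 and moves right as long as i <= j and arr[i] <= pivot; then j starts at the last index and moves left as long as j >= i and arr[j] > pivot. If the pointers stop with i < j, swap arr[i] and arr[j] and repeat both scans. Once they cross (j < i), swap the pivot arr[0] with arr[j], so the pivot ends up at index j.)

Hoare-style two-pointer partition with pivot = 22:

Initial array: [22, 27, 30, 20, 10, 11, 24]

Pointers start at i = 1, j = 6.
i stops at index 1 (arr[1]=27 > 22), j stops at index 5 (arr[5]=11 <= 22): swap arr[1] and arr[5], array becomes [22, 11, 30, 20, 10, 27, 24]
i stops at index 2 (arr[2]=30 > 22), j stops at index 4 (arr[4]=10 <= 22): swap arr[2] and arr[4], array becomes [22, 11, 10, 20, 30, 27, 24]
i ends at 4, j ends at 3: the pointers have crossed (j < i), so scanning stops.

Swap pivot arr[0] with arr[3] to place pivot at position 3: [20, 11, 10, 22, 30, 27, 24]
Pivot position: 3

After partitioning with pivot 22, the array becomes [20, 11, 10, 22, 30, 27, 24]. The pivot is placed at index 3. All elements to the left of the pivot are <= 22, and all elements to the right are > 22.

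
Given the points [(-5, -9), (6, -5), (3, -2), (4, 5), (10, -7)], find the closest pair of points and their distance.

Computing all pairwise distances among 5 points:

d((-5, -9), (6, -5)) = 11.7047
d((-5, -9), (3, -2)) = 10.6301
d((-5, -9), (4, 5)) = 16.6433
d((-5, -9), (10, -7)) = 15.1327
d((6, -5), (3, -2)) = 4.2426 <-- minimum
d((6, -5), (4, 5)) = 10.198
d((6, -5), (10, -7)) = 4.4721
d((3, -2), (4, 5)) = 7.0711
d((3, -2), (10, -7)) = 8.6023
d((4, 5), (10, -7)) = 13.4164

Closest pair: (6, -5) and (3, -2) with distance 4.2426

The closest pair is (6, -5) and (3, -2) with Euclidean distance 4.2426. For 5 points, brute-force pairwise comparison is shown above. For large n, the divide-and-conquer algorithm (sort by x, recurse on halves, check the dividing strip) achieves O(n log n).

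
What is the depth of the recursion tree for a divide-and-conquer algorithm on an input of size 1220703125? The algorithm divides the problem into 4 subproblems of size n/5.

For divide and conquer with division factor 5:

Problem sizes at each level:
Level 0: 1220703125
Level 1: 244140625
Level 2: 48828125
Level 3: 9765625
Level 4: 1953125
Level 5: 390625
Level 6: 78125
Level 7: 15625
Level 8: 3125
Level 9: 625
Level 10: 125
Level 11: 25
Level 12: 5
Level 13: 1

The root is level 0 and the size-1 base case is level 13 (the tree spans levels 0 through 13, i.e. 14 levels counting the root), so the depth is the number of divisions: log_5(1220703125) = 13

The recursion tree depth is log_5(1220703125) = 13. At each level, the problem size is divided by 5, so it takes 13 divisions to reduce to a base case of size 1. The algorithm makes 4 recursive calls at each level.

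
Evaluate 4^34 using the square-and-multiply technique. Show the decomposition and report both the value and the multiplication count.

Computing 4^34 by squaring (build up from 4^1; each line after the first costs one multiplication):

4^1 = 4
4^2 = (4^1)^2 = 4^2 = 16
4^4 = (4^2)^2 = 16^2 = 256
4^8 = (4^4)^2 = 256^2 = 65536
4^16 = (4^8)^2 = 65536^2 = 4294967296
4^17 = 4 * 4^16 = 4 * 4294967296 = 17179869184
4^34 = (4^17)^2 = 17179869184^2 = 295147905179352825856

Result: 295147905179352825856
Multiplications needed: 6 (6 lines after 4^1)

4^34 = 295147905179352825856. Using exponentiation by squaring, this requires 6 multiplications. The key idea: if the exponent is even, square the half-power; if odd, multiply by the base once.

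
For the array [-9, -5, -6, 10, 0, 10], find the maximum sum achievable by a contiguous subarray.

Using Kadane's algorithm on [-9, -5, -6, 10, 0, 10]:

Scanning through the array:
Position 1 (value -5): max_ending_here = -5, max_so_far = -5
Position 2 (value -6): max_ending_here = -6, max_so_far = -5
Position 3 (value 10): max_ending_here = 10, max_so_far = 10
Position 4 (value 0): max_ending_here = 10, max_so_far = 10
Position 5 (value 10): max_ending_here = 20, max_so_far = 20

Maximum subarray: [10, 0, 10]
Maximum sum: 20

The maximum subarray is [10, 0, 10] with sum 20. This subarray runs from index 3 to index 5.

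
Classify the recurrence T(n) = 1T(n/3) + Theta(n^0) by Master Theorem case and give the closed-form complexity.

Master Theorem for T(n) = 1T(n/3) + O(n^0):

a = 1, b = 3, c = 0
log_b(a) = log_3(1) = 0.0000

Case 2: c = 0 = log_3(1) = 0.0000
T(n) = O(n^0 log n) = O(log n)

For T(n) = 1T(n/3) + O(n^0): log_3(1) = 0.0000. This is Case 2 of the Master Theorem (c = log_b(a), equal work at all levels), giving O(log n).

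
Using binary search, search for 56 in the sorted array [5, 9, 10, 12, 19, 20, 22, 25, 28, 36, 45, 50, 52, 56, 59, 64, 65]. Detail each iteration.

Binary search for 56 in [5, 9, 10, 12, 19, 20, 22, 25, 28, 36, 45, 50, 52, 56, 59, 64, 65]:

lo=0, hi=16, mid=8, arr[mid]=28 -> 28 < 56, search right half
lo=9, hi=16, mid=12, arr[mid]=52 -> 52 < 56, search right half
lo=13, hi=16, mid=14, arr[mid]=59 -> 59 > 56, search left half
lo=13, hi=13, mid=13, arr[mid]=56 -> Found target at index 13!

Binary search finds 56 at index 13 after 4 comparisons. The search repeatedly halves the search space by comparing with the middle element.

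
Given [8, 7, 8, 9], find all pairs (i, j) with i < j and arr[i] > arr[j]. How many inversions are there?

Finding inversions in [8, 7, 8, 9]:

(0, 1): arr[0]=8 > arr[1]=7

Total inversions: 1

The array has 1 inversion(s): (0,1). Each pair (i,j) satisfies i < j and arr[i] > arr[j].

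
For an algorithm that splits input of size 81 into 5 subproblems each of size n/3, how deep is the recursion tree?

For divide and conquer with division factor 3:

Problem sizes at each level:
Level 0: 81
Level 1: 27
Level 2: 9
Level 3: 3
Level 4: 1

The root is level 0 and the size-1 base case is level 4 (the tree spans levels 0 through 4, i.e. 5 levels counting the root), so the depth is the number of divisions: log_3(81) = 4

The recursion tree depth is log_3(81) = 4. At each level, the problem size is divided by 3, so it takes 4 divisions to reduce to a base case of size 1. The algorithm makes 5 recursive calls at each level.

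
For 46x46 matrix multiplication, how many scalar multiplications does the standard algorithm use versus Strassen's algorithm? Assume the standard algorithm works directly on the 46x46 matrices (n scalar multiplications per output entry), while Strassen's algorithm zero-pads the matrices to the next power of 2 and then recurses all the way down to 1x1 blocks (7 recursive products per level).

Matrix multiplication for 46x46 matrices:

Strassen's algorithm requires power-of-2 dimensions. Pad 46x46 to 64x64 (next power of 2).

Standard algorithm: 46^3 = 97336 multiplications
Strassen's algorithm: 7^(log2(64)) = 7^6 = 117649 multiplications
Difference: 97336 - 117649 = -20313 (Strassen uses MORE here due to padding overhead — for small or just-over-power-of-2 n, padding can outweigh the per-level savings)

Standard: 97336 multiplications (46^3). Strassen: 117649 multiplications (7^6, after padding to 64x64). Strassen reduces 8 recursive multiplications to 7 at each level.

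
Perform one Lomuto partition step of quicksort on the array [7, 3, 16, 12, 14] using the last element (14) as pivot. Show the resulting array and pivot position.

Lomuto partition with pivot = 14:

Initial array: [7, 3, 16, 12, 14]

arr[0]=7 <= 14: swap with position 0, array becomes [7, 3, 16, 12, 14]
arr[1]=3 <= 14: swap with position 1, array becomes [7, 3, 16, 12, 14]
arr[2]=16 > 14: no swap
arr[3]=12 <= 14: swap with position 2, array becomes [7, 3, 12, 16, 14]

Place pivot at position 3: [7, 3, 12, 14, 16]
Pivot position: 3

After partitioning with pivot 14, the array becomes [7, 3, 12, 14, 16]. The pivot is placed at index 3. All elements to the left of the pivot are <= 14, and all elements to the right are > 14.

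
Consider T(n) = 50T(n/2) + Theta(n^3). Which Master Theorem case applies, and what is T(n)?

Master Theorem for T(n) = 50T(n/2) + O(n^3):

a = 50, b = 2, c = 3
log_b(a) = log_2(50) = 5.6439

Case 1: c = 3 < log_2(50) = 5.6439
T(n) = O(n^(log_2 50))

For T(n) = 50T(n/2) + O(n^3): log_2(50) = 5.6439. This is Case 1 of the Master Theorem (c < log_b(a), work dominated by leaves), giving O(n^(log_2 50)).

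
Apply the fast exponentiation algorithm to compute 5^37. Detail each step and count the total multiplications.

Computing 5^37 by squaring (build up from 5^1; each line after the first costs one multiplication):

5^1 = 5
5^2 = (5^1)^2 = 5^2 = 25
5^4 = (5^2)^2 = 25^2 = 625
5^8 = (5^4)^2 = 625^2 = 390625
5^9 = 5 * 5^8 = 5 * 390625 = 1953125
5^18 = (5^9)^2 = 1953125^2 = 3814697265625
5^36 = (5^18)^2 = 3814697265625^2 = 14551915228366851806640625
5^37 = 5 * 5^36 = 5 * 14551915228366851806640625 = 72759576141834259033203125

Result: 72759576141834259033203125
Multiplications needed: 7 (7 lines after 5^1)

5^37 = 72759576141834259033203125. Using exponentiation by squaring, this requires 7 multiplications. The key idea: if the exponent is even, square the half-power; if odd, multiply by the base once.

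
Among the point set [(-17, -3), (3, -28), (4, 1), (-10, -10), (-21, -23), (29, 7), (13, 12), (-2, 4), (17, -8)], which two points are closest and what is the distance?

Computing all pairwise distances among 9 points:

d((-17, -3), (3, -28)) = 32.0156
d((-17, -3), (4, 1)) = 21.3776
d((-17, -3), (-10, -10)) = 9.8995
d((-17, -3), (-21, -23)) = 20.3961
d((-17, -3), (29, 7)) = 47.0744
d((-17, -3), (13, 12)) = 33.541
d((-17, -3), (-2, 4)) = 16.5529
d((-17, -3), (17, -8)) = 34.3657
d((3, -28), (4, 1)) = 29.0172
d((3, -28), (-10, -10)) = 22.2036
d((3, -28), (-21, -23)) = 24.5153
d((3, -28), (29, 7)) = 43.6005
d((3, -28), (13, 12)) = 41.2311
d((3, -28), (-2, 4)) = 32.3883
d((3, -28), (17, -8)) = 24.4131
d((4, 1), (-10, -10)) = 17.8045
d((4, 1), (-21, -23)) = 34.6554
d((4, 1), (29, 7)) = 25.7099
d((4, 1), (13, 12)) = 14.2127
d((4, 1), (-2, 4)) = 6.7082 <-- minimum
d((4, 1), (17, -8)) = 15.8114
d((-10, -10), (-21, -23)) = 17.0294
d((-10, -10), (29, 7)) = 42.5441
d((-10, -10), (13, 12)) = 31.8277
d((-10, -10), (-2, 4)) = 16.1245
d((-10, -10), (17, -8)) = 27.074
d((-21, -23), (29, 7)) = 58.3095
d((-21, -23), (13, 12)) = 48.7955
d((-21, -23), (-2, 4)) = 33.0151
d((-21, -23), (17, -8)) = 40.8534
d((29, 7), (13, 12)) = 16.7631
d((29, 7), (-2, 4)) = 31.1448
d((29, 7), (17, -8)) = 19.2094
d((13, 12), (-2, 4)) = 17.0
d((13, 12), (17, -8)) = 20.3961
d((-2, 4), (17, -8)) = 22.4722

Closest pair: (4, 1) and (-2, 4) with distance 6.7082

The closest pair is (4, 1) and (-2, 4) with Euclidean distance 6.7082. For 9 points, brute-force pairwise comparison is shown above. For large n, the divide-and-conquer algorithm (sort by x, recurse on halves, check the dividing strip) achieves O(n log n).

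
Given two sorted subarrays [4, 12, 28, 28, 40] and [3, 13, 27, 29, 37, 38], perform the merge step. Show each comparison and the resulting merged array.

Merging process:

Compare 4 vs 3: take 3 from right. Merged: [3]
Compare 4 vs 13: take 4 from left. Merged: [3, 4]
Compare 12 vs 13: take 12 from left. Merged: [3, 4, 12]
Compare 28 vs 13: take 13 from right. Merged: [3, 4, 12, 13]
Compare 28 vs 27: take 27 from right. Merged: [3, 4, 12, 13, 27]
Compare 28 vs 29: take 28 from left. Merged: [3, 4, 12, 13, 27, 28]
Compare 28 vs 29: take 28 from left. Merged: [3, 4, 12, 13, 27, 28, 28]
Compare 40 vs 29: take 29 from right. Merged: [3, 4, 12, 13, 27, 28, 28, 29]
Compare 40 vs 37: take 37 from right. Merged: [3, 4, 12, 13, 27, 28, 28, 29, 37]
Compare 40 vs 38: take 38 from right. Merged: [3, 4, 12, 13, 27, 28, 28, 29, 37, 38]
Append remaining from left: [40]. Merged: [3, 4, 12, 13, 27, 28, 28, 29, 37, 38, 40]

Final merged array: [3, 4, 12, 13, 27, 28, 28, 29, 37, 38, 40]
Total comparisons: 10

The merged array is [3, 4, 12, 13, 27, 28, 28, 29, 37, 38, 40], requiring 10 comparisons. The merge step runs in O(n) time where n is the total number of elements.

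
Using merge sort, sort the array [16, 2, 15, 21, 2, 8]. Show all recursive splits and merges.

Merge sort trace:

Split: [16, 2, 15, 21, 2, 8] -> [16, 2, 15] and [21, 2, 8]
  Split: [16, 2, 15] -> [16] and [2, 15]
    Split: [2, 15] -> [2] and [15]
    Merge: [2] + [15] -> [2, 15]
  Merge: [16] + [2, 15] -> [2, 15, 16]
  Split: [21, 2, 8] -> [21] and [2, 8]
    Split: [2, 8] -> [2] and [8]
    Merge: [2] + [8] -> [2, 8]
  Merge: [21] + [2, 8] -> [2, 8, 21]
Merge: [2, 15, 16] + [2, 8, 21] -> [2, 2, 8, 15, 16, 21]

Final sorted array: [2, 2, 8, 15, 16, 21]

The merge sort proceeds by recursively splitting the array and merging sorted halves.
After all merges, the sorted array is [2, 2, 8, 15, 16, 21].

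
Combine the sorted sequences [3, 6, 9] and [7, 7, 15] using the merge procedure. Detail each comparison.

Merging process:

Compare 3 vs 7: take 3 from left. Merged: [3]
Compare 6 vs 7: take 6 from left. Merged: [3, 6]
Compare 9 vs 7: take 7 from right. Merged: [3, 6, 7]
Compare 9 vs 7: take 7 from right. Merged: [3, 6, 7, 7]
Compare 9 vs 15: take 9 from left. Merged: [3, 6, 7, 7, 9]
Append remaining from right: [15]. Merged: [3, 6, 7, 7, 9, 15]

Final merged array: [3, 6, 7, 7, 9, 15]
Total comparisons: 5

The merged array is [3, 6, 7, 7, 9, 15], requiring 5 comparisons. The merge step runs in O(n) time where n is the total number of elements.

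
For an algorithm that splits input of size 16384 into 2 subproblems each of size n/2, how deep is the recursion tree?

For divide and conquer with division factor 2:

Problem sizes at each level:
Level 0: 16384
Level 1: 8192
Level 2: 4096
Level 3: 2048
Level 4: 1024
Level 5: 512
Level 6: 256
Level 7: 128
Level 8: 64
Level 9: 32
Level 10: 16
Level 11: 8
Level 12: 4
Level 13: 2
Level 14: 1

The root is level 0 and the size-1 base case is level 14 (the tree spans levels 0 through 14, i.e. 15 levels counting the root), so the depth is the number of divisions: log_2(16384) = 14

The recursion tree depth is log_2(16384) = 14. At each level, the problem size is divided by 2, so it takes 14 divisions to reduce to a base case of size 1. The algorithm makes 2 recursive calls at each level.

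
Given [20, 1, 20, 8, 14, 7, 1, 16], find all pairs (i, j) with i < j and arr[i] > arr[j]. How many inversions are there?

Finding inversions in [20, 1, 20, 8, 14, 7, 1, 16]:

(0, 1): arr[0]=20 > arr[1]=1
(0, 3): arr[0]=20 > arr[3]=8
(0, 4): arr[0]=20 > arr[4]=14
(0, 5): arr[0]=20 > arr[5]=7
(0, 6): arr[0]=20 > arr[6]=1
(0, 7): arr[0]=20 > arr[7]=16
(2, 3): arr[2]=20 > arr[3]=8
(2, 4): arr[2]=20 > arr[4]=14
(2, 5): arr[2]=20 > arr[5]=7
(2, 6): arr[2]=20 > arr[6]=1
(2, 7): arr[2]=20 > arr[7]=16
(3, 5): arr[3]=8 > arr[5]=7
(3, 6): arr[3]=8 > arr[6]=1
(4, 5): arr[4]=14 > arr[5]=7
(4, 6): arr[4]=14 > arr[6]=1
(5, 6): arr[5]=7 > arr[6]=1

Total inversions: 16

The array has 16 inversion(s): (0,1), (0,3), (0,4), (0,5), (0,6), (0,7), (2,3), (2,4), (2,5), (2,6), (2,7), (3,5), (3,6), (4,5), (4,6), (5,6). Each pair (i,j) satisfies i < j and arr[i] > arr[j].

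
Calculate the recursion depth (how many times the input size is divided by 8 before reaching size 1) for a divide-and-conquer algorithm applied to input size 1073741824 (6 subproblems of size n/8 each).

For divide and conquer with division factor 8:

Problem sizes at each level:
Level 0: 1073741824
Level 1: 134217728
Level 2: 16777216
Level 3: 2097152
Level 4: 262144
Level 5: 32768
Level 6: 4096
Level 7: 512
Level 8: 64
Level 9: 8
Level 10: 1

The root is level 0 and the size-1 base case is level 10 (the tree spans levels 0 through 10, i.e. 11 levels counting the root), so the depth is the number of divisions: log_8(1073741824) = 10

The recursion tree depth is log_8(1073741824) = 10. At each level, the problem size is divided by 8, so it takes 10 divisions to reduce to a base case of size 1. The algorithm makes 6 recursive calls at each level.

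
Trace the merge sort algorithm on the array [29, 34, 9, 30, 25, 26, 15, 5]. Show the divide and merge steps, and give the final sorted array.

Merge sort trace:

Split: [29, 34, 9, 30, 25, 26, 15, 5] -> [29, 34, 9, 30] and [25, 26, 15, 5]
  Split: [29, 34, 9, 30] -> [29, 34] and [9, 30]
    Split: [29, 34] -> [29] and [34]
    Merge: [29] + [34] -> [29, 34]
    Split: [9, 30] -> [9] and [30]
    Merge: [9] + [30] -> [9, 30]
  Merge: [29, 34] + [9, 30] -> [9, 29, 30, 34]
  Split: [25, 26, 15, 5] -> [25, 26] and [15, 5]
    Split: [25, 26] -> [25] and [26]
    Merge: [25] + [26] -> [25, 26]
    Split: [15, 5] -> [15] and [5]
    Merge: [15] + [5] -> [5, 15]
  Merge: [25, 26] + [5, 15] -> [5, 15, 25, 26]
Merge: [9, 29, 30, 34] + [5, 15, 25, 26] -> [5, 9, 15, 25, 26, 29, 30, 34]

Final sorted array: [5, 9, 15, 25, 26, 29, 30, 34]

The merge sort proceeds by recursively splitting the array and merging sorted halves.
After all merges, the sorted array is [5, 9, 15, 25, 26, 29, 30, 34].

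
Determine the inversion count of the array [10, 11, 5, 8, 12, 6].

Finding inversions in [10, 11, 5, 8, 12, 6]:

(0, 2): arr[0]=10 > arr[2]=5
(0, 3): arr[0]=10 > arr[3]=8
(0, 5): arr[0]=10 > arr[5]=6
(1, 2): arr[1]=11 > arr[2]=5
(1, 3): arr[1]=11 > arr[3]=8
(1, 5): arr[1]=11 > arr[5]=6
(3, 5): arr[3]=8 > arr[5]=6
(4, 5): arr[4]=12 > arr[5]=6

Total inversions: 8

The array has 8 inversion(s): (0,2), (0,3), (0,5), (1,2), (1,3), (1,5), (3,5), (4,5). Each pair (i,j) satisfies i < j and arr[i] > arr[j].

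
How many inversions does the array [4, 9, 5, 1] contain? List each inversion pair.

Finding inversions in [4, 9, 5, 1]:

(0, 3): arr[0]=4 > arr[3]=1
(1, 2): arr[1]=9 > arr[2]=5
(1, 3): arr[1]=9 > arr[3]=1
(2, 3): arr[2]=5 > arr[3]=1

Total inversions: 4

The array has 4 inversion(s): (0,3), (1,2), (1,3), (2,3). Each pair (i,j) satisfies i < j and arr[i] > arr[j].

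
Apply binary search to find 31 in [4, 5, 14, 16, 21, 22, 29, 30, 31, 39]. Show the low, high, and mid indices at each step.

Binary search for 31 in [4, 5, 14, 16, 21, 22, 29, 30, 31, 39]:

lo=0, hi=9, mid=4, arr[mid]=21 -> 21 < 31, search right half
lo=5, hi=9, mid=7, arr[mid]=30 -> 30 < 31, search right half
lo=8, hi=9, mid=8, arr[mid]=31 -> Found target at index 8!

Binary search finds 31 at index 8 after 3 comparisons. The search repeatedly halves the search space by comparing with the middle element.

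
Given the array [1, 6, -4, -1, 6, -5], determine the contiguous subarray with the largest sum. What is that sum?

Using Kadane's algorithm on [1, 6, -4, -1, 6, -5]:

Scanning through the array:
Position 1 (value 6): max_ending_here = 7, max_so_far = 7
Position 2 (value -4): max_ending_here = 3, max_so_far = 7
Position 3 (value -1): max_ending_here = 2, max_so_far = 7
Position 4 (value 6): max_ending_here = 8, max_so_far = 8
Position 5 (value -5): max_ending_here = 3, max_so_far = 8

Maximum subarray: [1, 6, -4, -1, 6]
Maximum sum: 8

The maximum subarray is [1, 6, -4, -1, 6] with sum 8. This subarray runs from index 0 to index 4.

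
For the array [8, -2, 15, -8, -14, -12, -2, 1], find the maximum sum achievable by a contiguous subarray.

Using Kadane's algorithm on [8, -2, 15, -8, -14, -12, -2, 1]:

Scanning through the array:
Position 1 (value -2): max_ending_here = 6, max_so_far = 8
Position 2 (value 15): max_ending_here = 21, max_so_far = 21
Position 3 (value -8): max_ending_here = 13, max_so_far = 21
Position 4 (value -14): max_ending_here = -1, max_so_far = 21
Position 5 (value -12): max_ending_here = -12, max_so_far = 21
Position 6 (value -2): max_ending_here = -2, max_so_far = 21
Position 7 (value 1): max_ending_here = 1, max_so_far = 21

Maximum subarray: [8, -2, 15]
Maximum sum: 21

The maximum subarray is [8, -2, 15] with sum 21. This subarray runs from index 0 to index 2.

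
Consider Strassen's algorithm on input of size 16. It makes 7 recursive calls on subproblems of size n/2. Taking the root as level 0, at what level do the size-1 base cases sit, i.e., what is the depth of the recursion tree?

For divide and conquer with division factor 2:

Problem sizes at each level:
Level 0: 16
Level 1: 8
Level 2: 4
Level 3: 2
Level 4: 1

The root is level 0 and the size-1 base case is level 4 (the tree spans levels 0 through 4, i.e. 5 levels counting the root), so the depth is the number of divisions: log_2(16) = 4

The recursion tree depth is log_2(16) = 4. At each level, the problem size is divided by 2, so it takes 4 divisions to reduce to a base case of size 1. The algorithm makes 7 recursive calls at each level.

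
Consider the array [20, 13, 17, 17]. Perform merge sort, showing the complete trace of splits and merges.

Merge sort trace:

Split: [20, 13, 17, 17] -> [20, 13] and [17, 17]
  Split: [20, 13] -> [20] and [13]
  Merge: [20] + [13] -> [13, 20]
  Split: [17, 17] -> [17] and [17]
  Merge: [17] + [17] -> [17, 17]
Merge: [13, 20] + [17, 17] -> [13, 17, 17, 20]

Final sorted array: [13, 17, 17, 20]

The merge sort proceeds by recursively splitting the array and merging sorted halves.
After all merges, the sorted array is [13, 17, 17, 20].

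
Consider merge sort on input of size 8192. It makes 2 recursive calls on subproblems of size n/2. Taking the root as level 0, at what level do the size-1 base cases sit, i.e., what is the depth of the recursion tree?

For divide and conquer with division factor 2:

Problem sizes at each level:
Level 0: 8192
Level 1: 4096
Level 2: 2048
Level 3: 1024
Level 4: 512
Level 5: 256
Level 6: 128
Level 7: 64
Level 8: 32
Level 9: 16
Level 10: 8
Level 11: 4
Level 12: 2
Level 13: 1

The root is level 0 and the size-1 base case is level 13 (the tree spans levels 0 through 13, i.e. 14 levels counting the root), so the depth is the number of divisions: log_2(8192) = 13

The recursion tree depth is log_2(8192) = 13. At each level, the problem size is divided by 2, so it takes 13 divisions to reduce to a base case of size 1. The algorithm makes 2 recursive calls at each level.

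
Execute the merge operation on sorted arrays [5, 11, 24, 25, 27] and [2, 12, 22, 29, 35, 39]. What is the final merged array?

Merging process:

Compare 5 vs 2: take 2 from right. Merged: [2]
Compare 5 vs 12: take 5 from left. Merged: [2, 5]
Compare 11 vs 12: take 11 from left. Merged: [2, 5, 11]
Compare 24 vs 12: take 12 from right. Merged: [2, 5, 11, 12]
Compare 24 vs 22: take 22 from right. Merged: [2, 5, 11, 12, 22]
Compare 24 vs 29: take 24 from left. Merged: [2, 5, 11, 12, 22, 24]
Compare 25 vs 29: take 25 from left. Merged: [2, 5, 11, 12, 22, 24, 25]
Compare 27 vs 29: take 27 from left. Merged: [2, 5, 11, 12, 22, 24, 25, 27]
Append remaining from right: [29, 35, 39]. Merged: [2, 5, 11, 12, 22, 24, 25, 27, 29, 35, 39]

Final merged array: [2, 5, 11, 12, 22, 24, 25, 27, 29, 35, 39]
Total comparisons: 8

The merged array is [2, 5, 11, 12, 22, 24, 25, 27, 29, 35, 39], requiring 8 comparisons. The merge step runs in O(n) time where n is the total number of elements.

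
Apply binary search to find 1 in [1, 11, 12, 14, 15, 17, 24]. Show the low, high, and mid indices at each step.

Binary search for 1 in [1, 11, 12, 14, 15, 17, 24]:

lo=0, hi=6, mid=3, arr[mid]=14 -> 14 > 1, search left half
lo=0, hi=2, mid=1, arr[mid]=11 -> 11 > 1, search left half
lo=0, hi=0, mid=0, arr[mid]=1 -> Found target at index 0!

Binary search finds 1 at index 0 after 3 comparisons. The search repeatedly halves the search space by comparing with the middle element.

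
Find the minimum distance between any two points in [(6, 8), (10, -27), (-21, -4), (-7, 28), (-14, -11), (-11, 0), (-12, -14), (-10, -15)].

Computing all pairwise distances among 8 points:

d((6, 8), (10, -27)) = 35.2278
d((6, 8), (-21, -4)) = 29.5466
d((6, 8), (-7, 28)) = 23.8537
d((6, 8), (-14, -11)) = 27.5862
d((6, 8), (-11, 0)) = 18.7883
d((6, 8), (-12, -14)) = 28.4253
d((6, 8), (-10, -15)) = 28.0179
d((10, -27), (-21, -4)) = 38.6005
d((10, -27), (-7, 28)) = 57.5674
d((10, -27), (-14, -11)) = 28.8444
d((10, -27), (-11, 0)) = 34.2053
d((10, -27), (-12, -14)) = 25.5539
d((10, -27), (-10, -15)) = 23.3238
d((-21, -4), (-7, 28)) = 34.9285
d((-21, -4), (-14, -11)) = 9.8995
d((-21, -4), (-11, 0)) = 10.7703
d((-21, -4), (-12, -14)) = 13.4536
d((-21, -4), (-10, -15)) = 15.5563
d((-7, 28), (-14, -11)) = 39.6232
d((-7, 28), (-11, 0)) = 28.2843
d((-7, 28), (-12, -14)) = 42.2966
d((-7, 28), (-10, -15)) = 43.1045
d((-14, -11), (-11, 0)) = 11.4018
d((-14, -11), (-12, -14)) = 3.6056
d((-14, -11), (-10, -15)) = 5.6569
d((-11, 0), (-12, -14)) = 14.0357
d((-11, 0), (-10, -15)) = 15.0333
d((-12, -14), (-10, -15)) = 2.2361 <-- minimum

Closest pair: (-12, -14) and (-10, -15) with distance 2.2361

The closest pair is (-12, -14) and (-10, -15) with Euclidean distance 2.2361. For 8 points, brute-force pairwise comparison is shown above. For large n, the divide-and-conquer algorithm (sort by x, recurse on halves, check the dividing strip) achieves O(n log n).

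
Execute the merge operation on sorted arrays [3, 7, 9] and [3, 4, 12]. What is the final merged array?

Merging process:

Compare 3 vs 3: take 3 from left. Merged: [3]
Compare 7 vs 3: take 3 from right. Merged: [3, 3]
Compare 7 vs 4: take 4 from right. Merged: [3, 3, 4]
Compare 7 vs 12: take 7 from left. Merged: [3, 3, 4, 7]
Compare 9 vs 12: take 9 from left. Merged: [3, 3, 4, 7, 9]
Append remaining from right: [12]. Merged: [3, 3, 4, 7, 9, 12]

Final merged array: [3, 3, 4, 7, 9, 12]
Total comparisons: 5

The merged array is [3, 3, 4, 7, 9, 12], requiring 5 comparisons. The merge step runs in O(n) time where n is the total number of elements.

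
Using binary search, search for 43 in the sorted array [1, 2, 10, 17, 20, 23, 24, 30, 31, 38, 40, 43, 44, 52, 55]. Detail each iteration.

Binary search for 43 in [1, 2, 10, 17, 20, 23, 24, 30, 31, 38, 40, 43, 44, 52, 55]:

lo=0, hi=14, mid=7, arr[mid]=30 -> 30 < 43, search right half
lo=8, hi=14, mid=11, arr[mid]=43 -> Found target at index 11!

Binary search finds 43 at index 11 after 2 comparisons. The search repeatedly halves the search space by comparing with the middle element.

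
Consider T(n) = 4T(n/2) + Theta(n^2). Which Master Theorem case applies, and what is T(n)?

Master Theorem for T(n) = 4T(n/2) + O(n^2):

a = 4, b = 2, c = 2
log_b(a) = log_2(4) = 2.0000

Case 2: c = 2 = log_2(4) = 2.0000
T(n) = O(n^2 log n) = O(n^2 log n)

For T(n) = 4T(n/2) + O(n^2): log_2(4) = 2.0000. This is Case 2 of the Master Theorem (c = log_b(a), equal work at all levels), giving O(n^2 log n).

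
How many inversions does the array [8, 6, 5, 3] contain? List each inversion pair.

Finding inversions in [8, 6, 5, 3]:

(0, 1): arr[0]=8 > arr[1]=6
(0, 2): arr[0]=8 > arr[2]=5
(0, 3): arr[0]=8 > arr[3]=3
(1, 2): arr[1]=6 > arr[2]=5
(1, 3): arr[1]=6 > arr[3]=3
(2, 3): arr[2]=5 > arr[3]=3

Total inversions: 6

The array has 6 inversion(s): (0,1), (0,2), (0,3), (1,2), (1,3), (2,3). Each pair (i,j) satisfies i < j and arr[i] > arr[j].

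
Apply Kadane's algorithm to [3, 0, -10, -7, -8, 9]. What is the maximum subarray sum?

Using Kadane's algorithm on [3, 0, -10, -7, -8, 9]:

Scanning through the array:
Position 1 (value 0): max_ending_here = 3, max_so_far = 3
Position 2 (value -10): max_ending_here = -7, max_so_far = 3
Position 3 (value -7): max_ending_here = -7, max_so_far = 3
Position 4 (value -8): max_ending_here = -8, max_so_far = 3
Position 5 (value 9): max_ending_here = 9, max_so_far = 9

Maximum subarray: [9]
Maximum sum: 9

The maximum subarray is [9] with sum 9. This subarray runs from index 5 to index 5.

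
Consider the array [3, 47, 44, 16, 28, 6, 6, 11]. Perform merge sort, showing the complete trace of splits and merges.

Merge sort trace:

Split: [3, 47, 44, 16, 28, 6, 6, 11] -> [3, 47, 44, 16] and [28, 6, 6, 11]
  Split: [3, 47, 44, 16] -> [3, 47] and [44, 16]
    Split: [3, 47] -> [3] and [47]
    Merge: [3] + [47] -> [3, 47]
    Split: [44, 16] -> [44] and [16]
    Merge: [44] + [16] -> [16, 44]
  Merge: [3, 47] + [16, 44] -> [3, 16, 44, 47]
  Split: [28, 6, 6, 11] -> [28, 6] and [6, 11]
    Split: [28, 6] -> [28] and [6]
    Merge: [28] + [6] -> [6, 28]
    Split: [6, 11] -> [6] and [11]
    Merge: [6] + [11] -> [6, 11]
  Merge: [6, 28] + [6, 11] -> [6, 6, 11, 28]
Merge: [3, 16, 44, 47] + [6, 6, 11, 28] -> [3, 6, 6, 11, 16, 28, 44, 47]

Final sorted array: [3, 6, 6, 11, 16, 28, 44, 47]

The merge sort proceeds by recursively splitting the array and merging sorted halves.
After all merges, the sorted array is [3, 6, 6, 11, 16, 28, 44, 47].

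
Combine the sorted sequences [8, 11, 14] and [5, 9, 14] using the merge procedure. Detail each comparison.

Merging process:

Compare 8 vs 5: take 5 from right. Merged: [5]
Compare 8 vs 9: take 8 from left. Merged: [5, 8]
Compare 11 vs 9: take 9 from right. Merged: [5, 8, 9]
Compare 11 vs 14: take 11 from left. Merged: [5, 8, 9, 11]
Compare 14 vs 14: take 14 from left. Merged: [5, 8, 9, 11, 14]
Append remaining from right: [14]. Merged: [5, 8, 9, 11, 14, 14]

Final merged array: [5, 8, 9, 11, 14, 14]
Total comparisons: 5

The merged array is [5, 8, 9, 11, 14, 14], requiring 5 comparisons. The merge step runs in O(n) time where n is the total number of elements.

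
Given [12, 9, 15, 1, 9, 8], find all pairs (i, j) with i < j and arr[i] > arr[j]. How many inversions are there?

Finding inversions in [12, 9, 15, 1, 9, 8]:

(0, 1): arr[0]=12 > arr[1]=9
(0, 3): arr[0]=12 > arr[3]=1
(0, 4): arr[0]=12 > arr[4]=9
(0, 5): arr[0]=12 > arr[5]=8
(1, 3): arr[1]=9 > arr[3]=1
(1, 5): arr[1]=9 > arr[5]=8
(2, 3): arr[2]=15 > arr[3]=1
(2, 4): arr[2]=15 > arr[4]=9
(2, 5): arr[2]=15 > arr[5]=8
(4, 5): arr[4]=9 > arr[5]=8

Total inversions: 10

The array has 10 inversion(s): (0,1), (0,3), (0,4), (0,5), (1,3), (1,5), (2,3), (2,4), (2,5), (4,5). Each pair (i,j) satisfies i < j and arr[i] > arr[j].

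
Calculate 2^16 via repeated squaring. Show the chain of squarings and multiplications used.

Computing 2^16 by squaring (build up from 2^1; each line after the first costs one multiplication):

2^1 = 2
2^2 = (2^1)^2 = 2^2 = 4
2^4 = (2^2)^2 = 4^2 = 16
2^8 = (2^4)^2 = 16^2 = 256
2^16 = (2^8)^2 = 256^2 = 65536

Result: 65536
Multiplications needed: 4 (4 lines after 2^1)

2^16 = 65536. Using exponentiation by squaring, this requires 4 multiplications. The key idea: if the exponent is even, square the half-power; if odd, multiply by the base once.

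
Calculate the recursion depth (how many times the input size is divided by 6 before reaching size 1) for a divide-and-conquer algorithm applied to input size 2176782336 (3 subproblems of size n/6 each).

For divide and conquer with division factor 6:

Problem sizes at each level:
Level 0: 2176782336
Level 1: 362797056
Level 2: 60466176
Level 3: 10077696
Level 4: 1679616
Level 5: 279936
Level 6: 46656
Level 7: 7776
Level 8: 1296
Level 9: 216
Level 10: 36
Level 11: 6
Level 12: 1

The root is level 0 and the size-1 base case is level 12 (the tree spans levels 0 through 12, i.e. 13 levels counting the root), so the depth is the number of divisions: log_6(2176782336) = 12

The recursion tree depth is log_6(2176782336) = 12. At each level, the problem size is divided by 6, so it takes 12 divisions to reduce to a base case of size 1. The algorithm makes 3 recursive calls at each level.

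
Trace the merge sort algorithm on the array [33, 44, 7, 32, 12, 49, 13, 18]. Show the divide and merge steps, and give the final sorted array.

Merge sort trace:

Split: [33, 44, 7, 32, 12, 49, 13, 18] -> [33, 44, 7, 32] and [12, 49, 13, 18]
  Split: [33, 44, 7, 32] -> [33, 44] and [7, 32]
    Split: [33, 44] -> [33] and [44]
    Merge: [33] + [44] -> [33, 44]
    Split: [7, 32] -> [7] and [32]
    Merge: [7] + [32] -> [7, 32]
  Merge: [33, 44] + [7, 32] -> [7, 32, 33, 44]
  Split: [12, 49, 13, 18] -> [12, 49] and [13, 18]
    Split: [12, 49] -> [12] and [49]
    Merge: [12] + [49] -> [12, 49]
    Split: [13, 18] -> [13] and [18]
    Merge: [13] + [18] -> [13, 18]
  Merge: [12, 49] + [13, 18] -> [12, 13, 18, 49]
Merge: [7, 32, 33, 44] + [12, 13, 18, 49] -> [7, 12, 13, 18, 32, 33, 44, 49]

Final sorted array: [7, 12, 13, 18, 32, 33, 44, 49]

The merge sort proceeds by recursively splitting the array and merging sorted halves.
After all merges, the sorted array is [7, 12, 13, 18, 32, 33, 44, 49].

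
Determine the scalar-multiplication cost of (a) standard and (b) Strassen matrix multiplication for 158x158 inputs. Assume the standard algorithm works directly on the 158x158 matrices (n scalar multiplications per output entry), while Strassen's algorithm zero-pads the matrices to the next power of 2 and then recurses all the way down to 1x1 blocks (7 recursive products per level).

Matrix multiplication for 158x158 matrices:

Strassen's algorithm requires power-of-2 dimensions. Pad 158x158 to 256x256 (next power of 2).

Standard algorithm: 158^3 = 3944312 multiplications
Strassen's algorithm: 7^(log2(256)) = 7^8 = 5764801 multiplications
Difference: 3944312 - 5764801 = -1820489 (Strassen uses MORE here due to padding overhead — for small or just-over-power-of-2 n, padding can outweigh the per-level savings)

Standard: 3944312 multiplications (158^3). Strassen: 5764801 multiplications (7^8, after padding to 256x256). Strassen reduces 8 recursive multiplications to 7 at each level.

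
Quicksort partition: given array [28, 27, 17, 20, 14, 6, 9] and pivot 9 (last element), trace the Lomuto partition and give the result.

Lomuto partition with pivot = 9:

Initial array: [28, 27, 17, 20, 14, 6, 9]

arr[0]=28 > 9: no swap
arr[1]=27 > 9: no swap
arr[2]=17 > 9: no swap
arr[3]=20 > 9: no swap
arr[4]=14 > 9: no swap
arr[5]=6 <= 9: swap with position 0, array becomes [6, 27, 17, 20, 14, 28, 9]

Place pivot at position 1: [6, 9, 17, 20, 14, 28, 27]
Pivot position: 1

After partitioning with pivot 9, the array becomes [6, 9, 17, 20, 14, 28, 27]. The pivot is placed at index 1. All elements to the left of the pivot are <= 9, and all elements to the right are > 9.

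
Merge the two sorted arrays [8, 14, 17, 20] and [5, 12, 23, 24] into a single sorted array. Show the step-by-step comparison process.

Merging process:

Compare 8 vs 5: take 5 from right. Merged: [5]
Compare 8 vs 12: take 8 from left. Merged: [5, 8]
Compare 14 vs 12: take 12 from right. Merged: [5, 8, 12]
Compare 14 vs 23: take 14 from left. Merged: [5, 8, 12, 14]
Compare 17 vs 23: take 17 from left. Merged: [5, 8, 12, 14, 17]
Compare 20 vs 23: take 20 from left. Merged: [5, 8, 12, 14, 17, 20]
Append remaining from right: [23, 24]. Merged: [5, 8, 12, 14, 17, 20, 23, 24]

Final merged array: [5, 8, 12, 14, 17, 20, 23, 24]
Total comparisons: 6

The merged array is [5, 8, 12, 14, 17, 20, 23, 24], requiring 6 comparisons. The merge step runs in O(n) time where n is the total number of elements.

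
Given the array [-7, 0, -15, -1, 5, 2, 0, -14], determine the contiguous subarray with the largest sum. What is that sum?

Using Kadane's algorithm on [-7, 0, -15, -1, 5, 2, 0, -14]:

Scanning through the array:
Position 1 (value 0): max_ending_here = 0, max_so_far = 0
Position 2 (value -15): max_ending_here = -15, max_so_far = 0
Position 3 (value -1): max_ending_here = -1, max_so_far = 0
Position 4 (value 5): max_ending_here = 5, max_so_far = 5
Position 5 (value 2): max_ending_here = 7, max_so_far = 7
Position 6 (value 0): max_ending_here = 7, max_so_far = 7
Position 7 (value -14): max_ending_here = -7, max_so_far = 7

Maximum subarray: [5, 2]
Maximum sum: 7

The maximum subarray is [5, 2] with sum 7. This subarray runs from index 4 to index 5.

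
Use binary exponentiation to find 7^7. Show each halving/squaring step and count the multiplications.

Computing 7^7 by squaring (build up from 7^1; each line after the first costs one multiplication):

7^1 = 7
7^2 = (7^1)^2 = 7^2 = 49
7^3 = 7 * 7^2 = 7 * 49 = 343
7^6 = (7^3)^2 = 343^2 = 117649
7^7 = 7 * 7^6 = 7 * 117649 = 823543

Result: 823543
Multiplications needed: 4 (4 lines after 7^1)

7^7 = 823543. Using exponentiation by squaring, this requires 4 multiplications. The key idea: if the exponent is even, square the half-power; if odd, multiply by the base once.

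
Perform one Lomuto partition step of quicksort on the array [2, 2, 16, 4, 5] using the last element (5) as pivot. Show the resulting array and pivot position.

Lomuto partition with pivot = 5:

Initial array: [2, 2, 16, 4, 5]

arr[0]=2 <= 5: swap with position 0, array becomes [2, 2, 16, 4, 5]
arr[1]=2 <= 5: swap with position 1, array becomes [2, 2, 16, 4, 5]
arr[2]=16 > 5: no swap
arr[3]=4 <= 5: swap with position 2, array becomes [2, 2, 4, 16, 5]

Place pivot at position 3: [2, 2, 4, 5, 16]
Pivot position: 3

After partitioning with pivot 5, the array becomes [2, 2, 4, 5, 16]. The pivot is placed at index 3. All elements to the left of the pivot are <= 5, and all elements to the right are > 5.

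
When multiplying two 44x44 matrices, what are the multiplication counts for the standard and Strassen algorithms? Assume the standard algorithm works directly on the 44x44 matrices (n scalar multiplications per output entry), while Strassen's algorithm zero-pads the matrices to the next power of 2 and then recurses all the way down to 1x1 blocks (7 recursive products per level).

Matrix multiplication for 44x44 matrices:

Strassen's algorithm requires power-of-2 dimensions. Pad 44x44 to 64x64 (next power of 2).

Standard algorithm: 44^3 = 85184 multiplications
Strassen's algorithm: 7^(log2(64)) = 7^6 = 117649 multiplications
Difference: 85184 - 117649 = -32465 (Strassen uses MORE here due to padding overhead — for small or just-over-power-of-2 n, padding can outweigh the per-level savings)

Standard: 85184 multiplications (44^3). Strassen: 117649 multiplications (7^6, after padding to 64x64). Strassen reduces 8 recursive multiplications to 7 at each level.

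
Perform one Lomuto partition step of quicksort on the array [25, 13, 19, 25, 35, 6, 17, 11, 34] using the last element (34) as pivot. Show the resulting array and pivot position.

Lomuto partition with pivot = 34:

Initial array: [25, 13, 19, 25, 35, 6, 17, 11, 34]

arr[0]=25 <= 34: swap with position 0, array becomes [25, 13, 19, 25, 35, 6, 17, 11, 34]
arr[1]=13 <= 34: swap with position 1, array becomes [25, 13, 19, 25, 35, 6, 17, 11, 34]
arr[2]=19 <= 34: swap with position 2, array becomes [25, 13, 19, 25, 35, 6, 17, 11, 34]
arr[3]=25 <= 34: swap with position 3, array becomes [25, 13, 19, 25, 35, 6, 17, 11, 34]
arr[4]=35 > 34: no swap
arr[5]=6 <= 34: swap with position 4, array becomes [25, 13, 19, 25, 6, 35, 17, 11, 34]
arr[6]=17 <= 34: swap with position 5, array becomes [25, 13, 19, 25, 6, 17, 35, 11, 34]
arr[7]=11 <= 34: swap with position 6, array becomes [25, 13, 19, 25, 6, 17, 11, 35, 34]

Place pivot at position 7: [25, 13, 19, 25, 6, 17, 11, 34, 35]
Pivot position: 7

After partitioning with pivot 34, the array becomes [25, 13, 19, 25, 6, 17, 11, 34, 35]. The pivot is placed at index 7. All elements to the left of the pivot are <= 34, and all elements to the right are > 34.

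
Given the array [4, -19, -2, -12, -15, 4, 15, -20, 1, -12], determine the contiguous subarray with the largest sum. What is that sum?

Using Kadane's algorithm on [4, -19, -2, -12, -15, 4, 15, -20, 1, -12]:

Scanning through the array:
Position 1 (value -19): max_ending_here = -15, max_so_far = 4
Position 2 (value -2): max_ending_here = -2, max_so_far = 4
Position 3 (value -12): max_ending_here = -12, max_so_far = 4
Position 4 (value -15): max_ending_here = -15, max_so_far = 4
Position 5 (value 4): max_ending_here = 4, max_so_far = 4
Position 6 (value 15): max_ending_here = 19, max_so_far = 19
Position 7 (value -20): max_ending_here = -1, max_so_far = 19
Position 8 (value 1): max_ending_here = 1, max_so_far = 19
Position 9 (value -12): max_ending_here = -11, max_so_far = 19

Maximum subarray: [4, 15]
Maximum sum: 19

The maximum subarray is [4, 15] with sum 19. This subarray runs from index 5 to index 6.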